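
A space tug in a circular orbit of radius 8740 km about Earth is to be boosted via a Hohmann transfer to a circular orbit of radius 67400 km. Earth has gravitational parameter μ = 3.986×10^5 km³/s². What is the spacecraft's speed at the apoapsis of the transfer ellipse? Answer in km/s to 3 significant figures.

Transfer-ellipse semi-major axis a_t = (r₁ + r₂)/2 = (8740 + 67400)/2 = 38070 km.
The apoapsis of the transfer ellipse is at r = 67400 km.
Applying v² = μ(2/r − 1/a_t): v = 1.165 km/s.

v = 1.17 km/s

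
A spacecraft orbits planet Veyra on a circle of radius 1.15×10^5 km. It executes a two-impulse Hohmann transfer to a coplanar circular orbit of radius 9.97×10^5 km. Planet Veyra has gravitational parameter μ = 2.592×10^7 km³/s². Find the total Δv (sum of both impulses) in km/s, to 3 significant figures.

Δv = 7.87 km/s

The Hohmann ellipse has a_t = (r₁ + r₂)/2 = 5.560×10^5 km.
At r₁ the circular-orbit speed is v₁ = √(μ/r₁) = 15.013 km/s.
On the transfer ellipse at r₁, vis-viva gives v_p = √[μ(2/r₁ − 1/a_t)] = 20.104 km/s.
First burn Δv₁ = |v_p − v₁| = 5.091 km/s.
At r₂, v₂ = √(μ/r₂) = 5.099 km/s.
Transfer-orbit speed at r₂: v_a = √[μ(2/r₂ − 1/a_t)] = 2.319 km/s.
Second burn Δv₂ = |v₂ − v_a| = 2.780 km/s.
Δv = Δv₁ + Δv₂ = 5.091 + 2.780 = 7.871 km/s.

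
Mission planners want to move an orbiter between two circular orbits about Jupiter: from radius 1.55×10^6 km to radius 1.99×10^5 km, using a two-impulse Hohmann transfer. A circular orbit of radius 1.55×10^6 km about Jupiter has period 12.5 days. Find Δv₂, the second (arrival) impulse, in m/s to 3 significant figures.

Δv₂ = 8340 m/s

From Kepler's third law T² = 4π²r³/μ at r = 1.55×10^6 km, T = 12.5 days = 12.5 × 86400 s = 1.080×10^6 s: μ = 4π²r³/T² = 1.26040×10^8 km³/s².
The Hohmann ellipse has a_t = (r₁ + r₂)/2 = 8.745×10^5 km.
On the circular orbit at r = 1.990×10^5 km, v_c = √(μ/r) = 25.1667 km/s.
Vis-viva on the transfer ellipse at r = 1.990×10^5 km gives v_t = √[μ(2/r − 1/a_t)] = 33.5053 km/s.
Δv₂ = |v_t − v_c| = |33.5053 − 25.1667| = 8.339 km/s.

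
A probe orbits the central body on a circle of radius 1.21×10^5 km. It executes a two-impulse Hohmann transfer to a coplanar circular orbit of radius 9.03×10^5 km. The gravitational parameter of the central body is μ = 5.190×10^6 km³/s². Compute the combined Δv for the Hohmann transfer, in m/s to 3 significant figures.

Δv = 3380 m/s

The Hohmann ellipse has a_t = (r₁ + r₂)/2 = 5.120×10^5 km.
At r₁ the circular-orbit speed is v₁ = √(μ/r₁) = 6.5492 km/s.
Transfer-orbit speed at r₁ (vis-viva): v_p = √[μ(2/r₁ − 1/a_t)] = 8.6976 km/s.
First burn Δv₁ = |v_p − v₁| = 2.148 km/s.
At r₂, v₂ = √(μ/r₂) = 2.397 km/s.
Transfer-orbit speed at r₂: v_a = √[μ(2/r₂ − 1/a_t)] = 1.165 km/s.
Second burn Δv₂ = |v₂ − v_a| = 1.232 km/s.
Total Δv = Δv₁ + Δv₂ = 3.380 km/s.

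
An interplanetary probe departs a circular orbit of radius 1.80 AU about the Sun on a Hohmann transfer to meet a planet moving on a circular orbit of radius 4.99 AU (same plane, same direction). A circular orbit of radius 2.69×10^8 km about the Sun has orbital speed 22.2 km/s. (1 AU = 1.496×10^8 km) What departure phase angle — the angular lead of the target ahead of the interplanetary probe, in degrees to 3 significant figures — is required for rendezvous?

φ = 79.0°

From the circular-orbit relation v² = μ/r at r = 2.69×10^8 km: μ = v²r = (22.2)² × 2.69×10^8 = 1.32574×10^11 km³/s².
In km: r₁ = 1.80 × 1.496×10^8 = 2.6928×10^8 km; r₂ = 4.99 × 1.496×10^8 = 7.46504×10^8 km.
Transfer-ellipse semi-major axis a_t = (r₁ + r₂)/2 = (2.6928×10^8 + 7.46504×10^8)/2 = 5.07892×10^8 km.
The half-period of the transfer ellipse is t = π√(a_t³/μ) = 9.876×10^7 s.
Target angular speed ω₂ = √(μ/r₂³) = 1.785×10^-8 rad/s.
Angle swept by the target during transfer: ω₂·t = 1.763 rad = 101.0°.
Arrival is 180° from departure on the ellipse, so φ = 180° − 101.0° = 79.0°.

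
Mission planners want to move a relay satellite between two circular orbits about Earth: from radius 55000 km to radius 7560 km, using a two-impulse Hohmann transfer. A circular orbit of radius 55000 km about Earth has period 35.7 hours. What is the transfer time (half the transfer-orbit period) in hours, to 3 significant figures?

t = 7.66 hours

From Kepler's third law T² = 4π²r³/μ at r = 55000 km, T = 35.7 hours = 35.7 × 3600 s = 1.2852×10^5 s: μ = 4π²r³/T² = 3.97655×10^5 km³/s².
Transfer-ellipse semi-major axis a_t = (r₁ + r₂)/2 = (55000 + 7560)/2 = 31280 km.
By Kepler's third law the transfer-orbit period is T = 2π√(a_t³/μ), so t = T/2 = 27560 s.
Converting: 27560 s ÷ 3600 s/hour = 7.66 hours.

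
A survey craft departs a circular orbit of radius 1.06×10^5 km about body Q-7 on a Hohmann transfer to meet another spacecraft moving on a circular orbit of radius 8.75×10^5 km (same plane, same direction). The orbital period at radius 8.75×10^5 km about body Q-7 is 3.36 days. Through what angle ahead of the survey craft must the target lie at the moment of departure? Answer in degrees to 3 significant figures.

φ = 104°

From Kepler's third law T² = 4π²r³/μ at r = 8.75×10^5 km, T = 3.36 days = 3.36 × 86400 s = 2.90304×10^5 s: μ = 4π²r³/T² = 3.13818×10^8 km³/s².
Transfer-ellipse semi-major axis a_t = (r₁ + r₂)/2 = (1.060×10^5 + 8.750×10^5)/2 = 4.905×10^5 km.
Transfer time t = π√(a_t³/μ) = 60921.3 s.
The target's mean motion on its circular orbit is ω₂ = √(μ/r₂³) = 2.16435×10^-5 rad/s.
Angle swept by the target during transfer: ω₂·t = 1.31855 rad = 75.55°.
Arrival is 180° from departure on the ellipse, so φ = 180° − 75.55° = 104°.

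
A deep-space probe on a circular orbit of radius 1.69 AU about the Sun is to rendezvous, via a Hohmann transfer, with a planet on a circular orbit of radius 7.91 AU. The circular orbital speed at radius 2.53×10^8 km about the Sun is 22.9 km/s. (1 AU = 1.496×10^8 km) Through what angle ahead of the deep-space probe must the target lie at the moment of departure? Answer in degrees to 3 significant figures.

φ = 94.9°

From the circular-orbit relation v² = μ/r at r = 2.53×10^8 km: μ = v²r = (22.9)² × 2.53×10^8 = 1.32676×10^11 km³/s².
In km: r₁ = 1.69 × 1.496×10^8 = 2.52824×10^8 km; r₂ = 7.91 × 1.496×10^8 = 1.183336×10^9 km.
The Hohmann ellipse has a_t = (r₁ + r₂)/2 = 7.1808×10^8 km.
Transfer time t = π√(a_t³/μ) = 1.65964×10^8 s.
Target angular speed ω₂ = √(μ/r₂³) = 8.94816×10^-9 rad/s.
Angle swept by the target during transfer: ω₂·t = 1.4851 rad = 85.09°.
Arrival is 180° from departure on the ellipse, so φ = 180° − 85.09° = 94.9°.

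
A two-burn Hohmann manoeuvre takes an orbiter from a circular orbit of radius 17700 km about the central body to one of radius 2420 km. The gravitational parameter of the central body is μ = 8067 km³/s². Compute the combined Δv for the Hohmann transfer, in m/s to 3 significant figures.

Transfer-ellipse semi-major axis a_t = (r₁ + r₂)/2 = (17700 + 2420)/2 = 10060 km.
At r₁ the circular-orbit speed is v₁ = √(μ/r₁) = 0.6751 km/s.
On the transfer ellipse at r₁, vis-viva gives v_a = √[μ(2/r₁ − 1/a_t)] = 0.3311 km/s.
First burn Δv₁ = |v_a − v₁| = 0.3440 km/s.
At r₂, v₂ = √(μ/r₂) = 1.826 km/s.
Transfer-orbit speed at r₂: v_p = √[μ(2/r₂ − 1/a_t)] = 2.422 km/s.
Second burn Δv₂ = |v₂ − v_p| = 0.5960 km/s.
Δv = Δv₁ + Δv₂ = 0.3440 + 0.5960 = 0.9400 km/s.

Δv = 940 m/s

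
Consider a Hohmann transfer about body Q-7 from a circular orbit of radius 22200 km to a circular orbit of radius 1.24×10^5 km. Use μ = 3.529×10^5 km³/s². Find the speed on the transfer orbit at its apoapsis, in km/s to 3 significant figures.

Semi-major axis of the transfer orbit: a_t = (22200 + 1.240×10^5)/2 = 73100 km.
The apoapsis of the transfer ellipse is at r = 1.240×10^5 km.
Applying v² = μ(2/r − 1/a_t): v = 0.9297 km/s.

v = 0.930 km/s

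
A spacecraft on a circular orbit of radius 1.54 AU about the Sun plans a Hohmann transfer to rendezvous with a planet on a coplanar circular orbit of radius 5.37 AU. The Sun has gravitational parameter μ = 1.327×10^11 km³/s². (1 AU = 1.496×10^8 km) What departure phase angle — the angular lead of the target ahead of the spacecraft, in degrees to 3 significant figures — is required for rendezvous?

In km: r₁ = 1.54 × 1.496×10^8 = 2.30384×10^8 km; r₂ = 5.37 × 1.496×10^8 = 8.03352×10^8 km.
Transfer-ellipse semi-major axis a_t = (r₁ + r₂)/2 = (2.30384×10^8 + 8.03352×10^8)/2 = 5.16868×10^8 km.
The half-period of the transfer ellipse is t = π√(a_t³/μ) = 1.01341×10^8 s.
The target's mean motion on its circular orbit is ω₂ = √(μ/r₂³) = 1.59984×10^-8 rad/s.
Angle swept by the target during transfer: ω₂·t = 1.6213 rad = 92.89°.
Arrival is 180° from departure on the ellipse, so φ = 180° − 92.89° = 87.1°.

φ = 87.1°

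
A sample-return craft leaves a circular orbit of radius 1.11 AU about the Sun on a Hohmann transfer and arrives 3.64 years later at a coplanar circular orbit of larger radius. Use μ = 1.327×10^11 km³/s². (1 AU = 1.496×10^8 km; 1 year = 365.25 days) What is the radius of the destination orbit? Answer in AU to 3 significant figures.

r₂ = 6.40 AU

In km: r₁ = 1.11 × 1.496×10^8 = 1.66056×10^8 km.
Transfer time t = 3.64 years × 365.25 × 86400 s = 1.14869664×10^8 s, and t = π√(a_t³/μ).
So a_t = (μ t²/π²)^(1/3) = (1.327×10^11 × (1.14869664×10^8)² / π²)^(1/3) = 5.6190×10^8 km.
Since a_t = (r₁ + r₂)/2, r₂ = 2a_t − r₁ = 2×5.6190×10^8 − 1.66056×10^8 = 9.57744×10^8 km.
In AU: r₂ = 9.57744×10^8 / 1.496×10^8 = 6.40 AU.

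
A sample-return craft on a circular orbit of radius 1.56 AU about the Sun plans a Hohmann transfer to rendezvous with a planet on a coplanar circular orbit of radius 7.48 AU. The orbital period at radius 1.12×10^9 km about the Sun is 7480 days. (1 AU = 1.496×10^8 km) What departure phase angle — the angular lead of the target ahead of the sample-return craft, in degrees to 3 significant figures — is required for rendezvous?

φ = 95.4°

From Kepler's third law T² = 4π²r³/μ at r = 1.12×10^9 km, T = 7480 days = 7480 × 86400 s = 6.46272×10^8 s: μ = 4π²r³/T² = 1.32795×10^11 km³/s².
In km: r₁ = 1.56 × 1.496×10^8 = 2.33376×10^8 km; r₂ = 7.48 × 1.496×10^8 = 1.119008×10^9 km.
Semi-major axis of the transfer orbit: a_t = (2.33376×10^8 + 1.119008×10^9)/2 = 6.76192×10^8 km.
The half-period of the transfer ellipse is t = π√(a_t³/μ) = 1.51587×10^8 s.
Target angular speed ω₂ = √(μ/r₂³) = 9.73513×10^-9 rad/s.
Angle swept by the target during transfer: ω₂·t = 1.47572 rad = 84.553°.
The sample-return craft traverses 180° on the transfer ellipse, so the target must lead by 180° − 84.553° = 95.4°.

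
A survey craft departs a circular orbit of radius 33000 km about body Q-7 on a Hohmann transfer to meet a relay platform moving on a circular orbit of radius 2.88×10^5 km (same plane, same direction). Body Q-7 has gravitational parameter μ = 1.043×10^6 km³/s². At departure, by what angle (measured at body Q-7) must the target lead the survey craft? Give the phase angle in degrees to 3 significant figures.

Semi-major axis of the transfer orbit: a_t = (33000 + 2.880×10^5)/2 = 1.605×10^5 km.
Transfer time t = π√(a_t³/μ) = 1.978×10^5 s.
Target angular speed ω₂ = √(μ/r₂³) = 6.608×10^-6 rad/s.
Angle swept by the target during transfer: ω₂·t = 1.307 rad = 74.89°.
Arrival is 180° from departure on the ellipse, so φ = 180° − 74.89° = 105°.

φ = 105°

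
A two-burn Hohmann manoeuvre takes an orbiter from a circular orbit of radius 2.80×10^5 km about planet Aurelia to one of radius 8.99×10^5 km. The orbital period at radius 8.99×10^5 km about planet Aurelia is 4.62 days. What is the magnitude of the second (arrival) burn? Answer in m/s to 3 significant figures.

Δv₂ = 4400 m/s

From Kepler's third law T² = 4π²r³/μ at r = 8.99×10^5 km, T = 4.62 days = 4.62 × 86400 s = 3.99168×10^5 s: μ = 4π²r³/T² = 1.80023×10^8 km³/s².
Transfer-ellipse semi-major axis a_t = (r₁ + r₂)/2 = (2.800×10^5 + 8.990×10^5)/2 = 5.895×10^5 km.
On the circular orbit at r = 8.990×10^5 km, v_c = √(μ/r) = 14.151 km/s.
Vis-viva on the transfer ellipse at r = 8.990×10^5 km gives v_t = √[μ(2/r − 1/a_t)] = 9.7526 km/s.
Δv₂ = |v_t − v_c| = |9.7526 − 14.151| = 4.398 km/s.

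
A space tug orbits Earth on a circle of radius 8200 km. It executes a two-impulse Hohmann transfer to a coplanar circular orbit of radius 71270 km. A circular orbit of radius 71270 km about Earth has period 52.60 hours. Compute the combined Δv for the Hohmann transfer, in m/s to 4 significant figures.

From Kepler's third law T² = 4π²r³/μ at r = 71270 km, T = 52.60 hours = 52.60 × 3600 s = 1.8936×10^5 s: μ = 4π²r³/T² = 3.98569×10^5 km³/s².
The Hohmann ellipse has a_t = (r₁ + r₂)/2 = 39735 km.
Circular speed at r₁: v₁ = √(μ/r₁) = √(3.98569×10^5/8200) = 6.972 km/s.
Transfer-orbit speed at r₁ (vis-viva): v_p = √[μ(2/r₁ − 1/a_t)] = 9.337 km/s.
First burn Δv₁ = |v_p − v₁| = 2.365 km/s.
Circular speed at r₂: v₂ = √(μ/r₂) = 2.365 km/s.
Transfer-orbit speed at r₂: v_a = √[μ(2/r₂ − 1/a_t)] = 1.074 km/s.
Second burn Δv₂ = |v₂ − v_a| = 1.291 km/s.
Δv = Δv₁ + Δv₂ = 2.365 + 1.291 = 3.656 km/s.

Δv = 3656 m/s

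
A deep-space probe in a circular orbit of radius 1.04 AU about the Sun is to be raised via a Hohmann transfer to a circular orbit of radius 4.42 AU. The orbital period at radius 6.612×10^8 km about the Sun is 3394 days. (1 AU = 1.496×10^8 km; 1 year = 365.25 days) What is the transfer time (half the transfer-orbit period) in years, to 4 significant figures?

From Kepler's third law T² = 4π²r³/μ at r = 6.612×10^8 km, T = 3394 days = 3394 × 86400 s = 2.932416×10^8 s: μ = 4π²r³/T² = 1.32711×10^11 km³/s².
In km: r₁ = 1.04 × 1.496×10^8 = 1.55584×10^8 km; r₂ = 4.42 × 1.496×10^8 = 6.61232×10^8 km.
Transfer-ellipse semi-major axis a_t = (r₁ + r₂)/2 = (1.55584×10^8 + 6.61232×10^8)/2 = 4.08408×10^8 km.
Transfer time t = π√(a_t³/μ) = π√((4.08408×10^8)³ / 1.32711×10^11) = 7.1177×10^7 s.
Converting: 7.1177×10^7 s ÷ 3.15576×10^7 s/year (365.25 × 86400) = 2.255 years.

t = 2.255 years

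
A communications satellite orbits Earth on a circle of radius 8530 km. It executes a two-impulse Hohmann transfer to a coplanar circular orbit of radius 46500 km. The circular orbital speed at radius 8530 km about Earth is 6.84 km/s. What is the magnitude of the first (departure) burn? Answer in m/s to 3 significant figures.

From the circular-orbit relation v² = μ/r at r = 8530 km: μ = v²r = (6.84)² × 8530 = 3.99081×10^5 km³/s².
Semi-major axis of the transfer orbit: a_t = (8530 + 46500)/2 = 27515 km.
Circular speed at r = 8530 km: v_c = √(μ/r) = 6.840 km/s.
Transfer-orbit speed at the same r (vis-viva, a = a_t): v_t = √[μ(2/r − 1/a_t)] = 8.892 km/s.
Δv₁ = |v_t − v_c| = |8.892 − 6.840| = 2.052 km/s.

Δv₁ = 2050 m/s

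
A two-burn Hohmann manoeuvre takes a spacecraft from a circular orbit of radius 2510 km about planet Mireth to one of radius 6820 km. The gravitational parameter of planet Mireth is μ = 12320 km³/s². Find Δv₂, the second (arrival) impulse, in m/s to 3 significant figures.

Δv₂ = 358 m/s

Semi-major axis of the transfer orbit: a_t = (2510 + 6820)/2 = 4665 km.
On the circular orbit at r = 6820 km, v_c = √(μ/r) = 1.34404 km/s.
Vis-viva on the transfer ellipse at r = 6820 km gives v_t = √[μ(2/r − 1/a_t)] = 0.985880 km/s.
Δv₂ = |v_t − v_c| = |0.985880 − 1.34404| = 0.3582 km/s.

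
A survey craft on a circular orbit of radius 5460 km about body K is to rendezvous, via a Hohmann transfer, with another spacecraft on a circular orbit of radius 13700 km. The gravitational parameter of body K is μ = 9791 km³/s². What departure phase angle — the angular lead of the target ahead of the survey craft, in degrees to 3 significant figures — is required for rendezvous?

The Hohmann ellipse has a_t = (r₁ + r₂)/2 = 9580 km.
Transfer time t = π√(a_t³/μ) = 29770 s.
Target angular speed ω₂ = √(μ/r₂³) = 6.171×10^-5 rad/s.
Angle swept by the target during transfer: ω₂·t = 1.837 rad = 105.3°.
Arrival is 180° from departure on the ellipse, so φ = 180° − 105.3° = 74.7°.

φ = 74.7°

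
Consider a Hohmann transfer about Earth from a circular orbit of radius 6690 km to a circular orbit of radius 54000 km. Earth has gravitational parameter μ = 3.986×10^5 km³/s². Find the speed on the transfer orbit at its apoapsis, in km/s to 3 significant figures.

The Hohmann ellipse has a_t = (r₁ + r₂)/2 = 30345 km.
At apoapsis, r = 54000 km.
Applying v² = μ(2/r − 1/a_t): v = 1.276 km/s.

v = 1.28 km/s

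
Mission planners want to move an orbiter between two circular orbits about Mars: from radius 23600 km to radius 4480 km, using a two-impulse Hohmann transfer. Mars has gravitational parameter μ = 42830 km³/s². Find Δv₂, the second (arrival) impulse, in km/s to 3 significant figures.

Transfer-ellipse semi-major axis a_t = (r₁ + r₂)/2 = (23600 + 4480)/2 = 14040 km.
Circular speed at r = 4480 km: v_c = √(μ/r) = 3.09197 km/s.
Transfer-orbit speed at the same r (vis-viva, a = a_t): v_t = √[μ(2/r − 1/a_t)] = 4.00874 km/s.
Δv₂ = |v_t − v_c| = |4.00874 − 3.09197| = 0.9168 km/s.

Δv₂ = 0.917 km/s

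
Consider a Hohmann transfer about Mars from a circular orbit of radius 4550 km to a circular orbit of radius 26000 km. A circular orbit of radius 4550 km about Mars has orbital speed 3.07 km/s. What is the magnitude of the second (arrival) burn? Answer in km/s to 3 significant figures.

Δv₂ = 0.583 km/s

From the circular-orbit relation v² = μ/r at r = 4550 km: μ = v²r = (3.07)² × 4550 = 42883.3 km³/s².
Transfer-ellipse semi-major axis a_t = (r₁ + r₂)/2 = (4550 + 26000)/2 = 15275 km.
Circular speed at r = 26000 km: v_c = √(μ/r) = 1.28427 km/s.
Vis-viva on the transfer ellipse at r = 26000 km gives v_t = √[μ(2/r − 1/a_t)] = 0.700927 km/s.
Δv₂ = |v_t − v_c| = |0.700927 − 1.28427| = 0.5833 km/s.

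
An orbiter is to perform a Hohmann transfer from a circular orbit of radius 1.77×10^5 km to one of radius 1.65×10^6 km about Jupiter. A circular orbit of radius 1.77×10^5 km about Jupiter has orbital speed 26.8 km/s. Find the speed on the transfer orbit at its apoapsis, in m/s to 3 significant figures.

From the circular-orbit relation v² = μ/r at r = 1.77×10^5 km: μ = v²r = (26.8)² × 1.77×10^5 = 1.27128×10^8 km³/s².
Semi-major axis of the transfer orbit: a_t = (1.770×10^5 + 1.650×10^6)/2 = 9.135×10^5 km.
The apoapsis of the transfer ellipse is at r = 1.650×10^6 km.
Vis-viva: v = √[μ(2/r − 1/a_t)] = √[1.27128×10^8 × (2/1.650×10^6 − 1/9.135×10^5)] = 3.864 km/s.

v = 3860 m/s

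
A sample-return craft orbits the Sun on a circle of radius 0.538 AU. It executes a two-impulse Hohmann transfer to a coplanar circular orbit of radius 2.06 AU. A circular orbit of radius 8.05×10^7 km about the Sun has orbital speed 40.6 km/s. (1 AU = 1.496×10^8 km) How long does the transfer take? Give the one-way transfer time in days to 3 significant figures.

From the circular-orbit relation v² = μ/r at r = 8.05×10^7 km: μ = v²r = (40.6)² × 8.05×10^7 = 1.32693×10^11 km³/s².
In km: r₁ = 0.538 × 1.496×10^8 = 8.04848×10^7 km; r₂ = 2.06 × 1.496×10^8 = 3.08176×10^8 km.
The Hohmann ellipse has a_t = (r₁ + r₂)/2 = 1.943304×10^8 km.
Transfer time t = π√(a_t³/μ) = π√((1.943304×10^8)³ / 1.32693×10^11) = 2.336×10^7 s.
Converting: 2.336×10^7 s ÷ 86400 s/day = 270 days.

t = 270 days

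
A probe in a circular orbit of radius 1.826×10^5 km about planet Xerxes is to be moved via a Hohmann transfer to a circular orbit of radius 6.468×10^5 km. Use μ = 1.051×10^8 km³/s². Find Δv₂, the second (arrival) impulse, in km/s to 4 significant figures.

Δv₂ = 4.289 km/s

Transfer-ellipse semi-major axis a_t = (r₁ + r₂)/2 = (1.826×10^5 + 6.468×10^5)/2 = 4.147×10^5 km.
Circular speed at r = 6.468×10^5 km: v_c = √(μ/r) = 12.7472 km/s.
Vis-viva on the transfer ellipse at r = 6.468×10^5 km gives v_t = √[μ(2/r − 1/a_t)] = 8.45862 km/s.
Δv₂ = |v_t − v_c| = |8.45862 − 12.7472| = 4.289 km/s.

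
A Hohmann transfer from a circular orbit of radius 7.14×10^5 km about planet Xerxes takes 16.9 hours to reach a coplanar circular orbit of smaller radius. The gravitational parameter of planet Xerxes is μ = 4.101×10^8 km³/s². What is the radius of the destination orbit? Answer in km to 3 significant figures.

Transfer time t = 16.9 hours = 60840 s, and t = π√(a_t³/μ).
So a_t = (μ t²/π²)^(1/3) = (4.101×10^8 × (60840)² / π²)^(1/3) = 5.3578×10^5 km.
Since a_t = (r₁ + r₂)/2, r₂ = 2a_t − r₁ = 2×5.3578×10^5 − 7.140×10^5 = 3.5756×10^5 km.

r₂ = 3.58×10^5 km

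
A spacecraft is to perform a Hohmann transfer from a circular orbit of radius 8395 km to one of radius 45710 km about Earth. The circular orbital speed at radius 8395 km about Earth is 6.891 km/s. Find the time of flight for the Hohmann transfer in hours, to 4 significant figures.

t = 6.150 hours

From the circular-orbit relation v² = μ/r at r = 8395 km: μ = v²r = (6.891)² × 8395 = 3.98644×10^5 km³/s².
Transfer-ellipse semi-major axis a_t = (r₁ + r₂)/2 = (8395 + 45710)/2 = 27052.5 km.
Half the transfer-orbit period gives t = π√(a_t³/μ) = 22140 s.
Converting: 22140 s ÷ 3600 s/hour = 6.150 hours.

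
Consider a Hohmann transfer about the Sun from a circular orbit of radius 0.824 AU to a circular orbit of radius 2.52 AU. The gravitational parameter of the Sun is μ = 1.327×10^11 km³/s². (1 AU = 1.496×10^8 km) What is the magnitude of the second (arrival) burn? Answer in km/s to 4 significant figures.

In km: r₁ = 0.824 × 1.496×10^8 = 1.232704×10^8 km; r₂ = 2.52 × 1.496×10^8 = 3.76992×10^8 km.
The Hohmann ellipse has a_t = (r₁ + r₂)/2 = 2.501312×10^8 km.
On the circular orbit at r = 3.76992×10^8 km, v_c = √(μ/r) = 18.762 km/s.
Transfer-orbit speed at the same r (vis-viva, a = a_t): v_t = √[μ(2/r − 1/a_t)] = 13.171 km/s.
Δv₂ = |v_t − v_c| = |13.171 − 18.762| = 5.591 km/s.

Δv₂ = 5.591 km/s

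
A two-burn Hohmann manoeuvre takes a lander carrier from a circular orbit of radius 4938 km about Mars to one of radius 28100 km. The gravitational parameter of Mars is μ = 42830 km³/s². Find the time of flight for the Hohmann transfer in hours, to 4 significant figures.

t = 8.953 hours

Transfer-ellipse semi-major axis a_t = (r₁ + r₂)/2 = (4938 + 28100)/2 = 16519 km.
Transfer time t = π√(a_t³/μ) = π√((16519)³ / 42830) = 32230 s.
Converting: 32230 s ÷ 3600 s/hour = 8.953 hours.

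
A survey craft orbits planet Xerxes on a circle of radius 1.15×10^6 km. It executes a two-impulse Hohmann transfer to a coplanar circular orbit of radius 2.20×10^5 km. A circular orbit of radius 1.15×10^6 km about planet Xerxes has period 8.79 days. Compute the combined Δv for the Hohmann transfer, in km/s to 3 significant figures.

Δv = 10.6 km/s

From Kepler's third law T² = 4π²r³/μ at r = 1.15×10^6 km, T = 8.79 days = 8.79 × 86400 s = 7.59456×10^5 s: μ = 4π²r³/T² = 1.04099×10^8 km³/s².
Semi-major axis of the transfer orbit: a_t = (1.150×10^6 + 2.200×10^5)/2 = 6.850×10^5 km.
At r₁ the circular-orbit speed is v₁ = √(μ/r₁) = 9.514 km/s.
On the transfer ellipse at r₁, vis-viva equation gives v_a = √[μ(2/r₁ − 1/a_t)] = 5.392 km/s.
First burn Δv₁ = |v_a − v₁| = 4.122 km/s.
Circular speed at r₂: v₂ = √(μ/r₂) = 21.753 km/s.
Transfer-orbit speed at r₂: v_p = √[μ(2/r₂ − 1/a_t)] = 28.185 km/s.
Second burn Δv₂ = |v₂ − v_p| = 6.432 km/s.
Total Δv = Δv₁ + Δv₂ = 10.55 km/s.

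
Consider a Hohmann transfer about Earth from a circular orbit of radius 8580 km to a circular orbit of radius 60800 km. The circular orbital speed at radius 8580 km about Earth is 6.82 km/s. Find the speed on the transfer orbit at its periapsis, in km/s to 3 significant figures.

v = 9.03 km/s

From the circular-orbit relation v² = μ/r at r = 8580 km: μ = v²r = (6.82)² × 8580 = 3.99076×10^5 km³/s².
Transfer-ellipse semi-major axis a_t = (r₁ + r₂)/2 = (8580 + 60800)/2 = 34690 km.
At periapsis, r = 8580 km.
Vis-viva: v = √[μ(2/r − 1/a_t)] = √[3.99076×10^5 × (2/8580 − 1/34690)] = 9.029 km/s.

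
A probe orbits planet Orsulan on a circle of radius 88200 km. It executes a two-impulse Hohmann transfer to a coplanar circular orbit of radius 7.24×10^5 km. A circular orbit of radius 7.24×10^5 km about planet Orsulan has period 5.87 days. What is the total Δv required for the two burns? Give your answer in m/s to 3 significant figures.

From Kepler's third law T² = 4π²r³/μ at r = 7.24×10^5 km, T = 5.87 days = 5.87 × 86400 s = 5.07168×10^5 s: μ = 4π²r³/T² = 5.82468×10^7 km³/s².
Transfer-ellipse semi-major axis a_t = (r₁ + r₂)/2 = (88200 + 7.240×10^5)/2 = 4.061×10^5 km.
At r₁ the circular-orbit speed is v₁ = √(μ/r₁) = 25.698 km/s.
On the transfer ellipse at r₁, vis-viva gives v_p = √[μ(2/r₁ − 1/a_t)] = 34.313 km/s.
First burn Δv₁ = |v_p − v₁| = 8.615 km/s.
At r₂, v₂ = √(μ/r₂) = 8.969 km/s.
Transfer-orbit speed at r₂: v_a = √[μ(2/r₂ − 1/a_t)] = 4.180 km/s.
Second burn Δv₂ = |v₂ − v_a| = 4.789 km/s.
Total Δv = Δv₁ + Δv₂ = 13.40 km/s.

Δv = 13400 m/s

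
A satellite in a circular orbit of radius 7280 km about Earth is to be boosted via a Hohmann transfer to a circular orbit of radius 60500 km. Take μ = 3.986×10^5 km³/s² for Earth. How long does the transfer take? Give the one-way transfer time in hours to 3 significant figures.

Semi-major axis of the transfer orbit: a_t = (7280 + 60500)/2 = 33890 km.
By Kepler's third law the transfer-orbit period is T = 2π√(a_t³/μ), so t = T/2 = 31040 s.
Converting: 31040 s ÷ 3600 s/hour = 8.62 hours.

t = 8.62 hours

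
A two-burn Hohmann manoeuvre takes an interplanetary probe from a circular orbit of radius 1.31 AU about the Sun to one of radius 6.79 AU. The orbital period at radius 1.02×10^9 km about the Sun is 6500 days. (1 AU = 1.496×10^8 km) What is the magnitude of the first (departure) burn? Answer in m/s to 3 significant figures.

From Kepler's third law T² = 4π²r³/μ at r = 1.02×10^9 km, T = 6500 days = 6500 × 86400 s = 5.616×10^8 s: μ = 4π²r³/T² = 1.32833×10^11 km³/s².
In km: r₁ = 1.31 × 1.496×10^8 = 1.95976×10^8 km; r₂ = 6.79 × 1.496×10^8 = 1.015784×10^9 km.
Semi-major axis of the transfer orbit: a_t = (1.95976×10^8 + 1.015784×10^9)/2 = 6.0588×10^8 km.
Circular speed at r = 1.95976×10^8 km: v_c = √(μ/r) = 26.035 km/s.
Vis-viva on the transfer ellipse at r = 1.95976×10^8 km gives v_t = √[μ(2/r − 1/a_t)] = 33.710 km/s.
Δv₁ = |v_t − v_c| = |33.710 − 26.035| = 7.675 km/s.

Δv₁ = 7680 m/s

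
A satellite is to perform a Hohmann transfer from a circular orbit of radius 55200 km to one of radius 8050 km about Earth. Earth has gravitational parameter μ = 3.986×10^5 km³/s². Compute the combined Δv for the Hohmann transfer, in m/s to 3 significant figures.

The Hohmann ellipse has a_t = (r₁ + r₂)/2 = 31625 km.
Circular speed at r₁: v₁ = √(μ/r₁) = √(3.986×10^5/55200) = 2.687 km/s.
On the transfer ellipse at r₁, vis-viva equation gives v_a = √[μ(2/r₁ − 1/a_t)] = 1.356 km/s.
First burn Δv₁ = |v_a − v₁| = 1.331 km/s.
Circular speed at r₂: v₂ = √(μ/r₂) = 7.037 km/s.
Transfer-orbit speed at r₂: v_p = √[μ(2/r₂ − 1/a_t)] = 9.297 km/s.
Second burn Δv₂ = |v₂ − v_p| = 2.260 km/s.
Total Δv = Δv₁ + Δv₂ = 3.591 km/s.

Δv = 3590 m/s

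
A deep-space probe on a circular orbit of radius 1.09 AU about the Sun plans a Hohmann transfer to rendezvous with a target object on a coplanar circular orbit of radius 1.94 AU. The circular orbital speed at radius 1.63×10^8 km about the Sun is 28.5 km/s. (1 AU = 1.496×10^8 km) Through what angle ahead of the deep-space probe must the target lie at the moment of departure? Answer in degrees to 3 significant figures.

From the circular-orbit relation v² = μ/r at r = 1.63×10^8 km: μ = v²r = (28.5)² × 1.63×10^8 = 1.32397×10^11 km³/s².
In km: r₁ = 1.09 × 1.496×10^8 = 1.63064×10^8 km; r₂ = 1.94 × 1.496×10^8 = 2.90224×10^8 km.
The Hohmann ellipse has a_t = (r₁ + r₂)/2 = 2.26644×10^8 km.
The half-period of the transfer ellipse is t = π√(a_t³/μ) = 2.946×10^7 s.
Target angular speed ω₂ = √(μ/r₂³) = 7.359×10^-8 rad/s.
Angle swept by the target during transfer: ω₂·t = 2.168 rad = 124.2°.
Arrival is 180° from departure on the ellipse, so φ = 180° − 124.2° = 55.8°.

φ = 55.8°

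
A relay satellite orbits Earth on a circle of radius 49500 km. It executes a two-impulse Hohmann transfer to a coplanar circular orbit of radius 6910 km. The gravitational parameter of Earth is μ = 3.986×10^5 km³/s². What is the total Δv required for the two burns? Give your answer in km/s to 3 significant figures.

Transfer-ellipse semi-major axis a_t = (r₁ + r₂)/2 = (49500 + 6910)/2 = 28205 km.
At r₁ the circular-orbit speed is v₁ = √(μ/r₁) = 2.838 km/s.
Transfer-orbit speed at r₁ (v² = μ(2/r − 1/a)): v_a = √[μ(2/r₁ − 1/a_t)] = 1.405 km/s.
First burn Δv₁ = |v_a − v₁| = 1.433 km/s.
At r₂, v₂ = √(μ/r₂) = 7.5950 km/s.
Transfer-orbit speed at r₂: v_p = √[μ(2/r₂ − 1/a_t)] = 10.062 km/s.
Second burn Δv₂ = |v₂ − v_p| = 2.467 km/s.
Total Δv = Δv₁ + Δv₂ = 3.900 km/s.

Δv = 3.90 km/s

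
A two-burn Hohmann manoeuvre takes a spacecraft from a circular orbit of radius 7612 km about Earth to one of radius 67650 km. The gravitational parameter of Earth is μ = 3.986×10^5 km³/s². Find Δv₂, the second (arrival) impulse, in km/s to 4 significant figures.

The Hohmann ellipse has a_t = (r₁ + r₂)/2 = 37631 km.
On the circular orbit at r = 67650 km, v_c = √(μ/r) = 2.4274 km/s.
Transfer-orbit speed at the same r (vis-viva, a = a_t): v_t = √[μ(2/r − 1/a_t)] = 1.0917 km/s.
Δv₂ = |v_t − v_c| = |1.0917 − 2.4274| = 1.336 km/s.

Δv₂ = 1.336 km/s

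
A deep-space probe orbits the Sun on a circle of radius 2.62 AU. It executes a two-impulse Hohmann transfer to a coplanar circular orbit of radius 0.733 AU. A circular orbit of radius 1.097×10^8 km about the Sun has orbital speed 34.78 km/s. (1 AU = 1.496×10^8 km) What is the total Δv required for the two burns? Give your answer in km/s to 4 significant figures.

From the circular-orbit relation v² = μ/r at r = 1.097×10^8 km: μ = v²r = (34.78)² × 1.097×10^8 = 1.32698×10^11 km³/s².
In km: r₁ = 2.62 × 1.496×10^8 = 3.91952×10^8 km; r₂ = 0.733 × 1.496×10^8 = 1.096568×10^8 km.
Semi-major axis of the transfer orbit: a_t = (3.91952×10^8 + 1.096568×10^8)/2 = 2.508044×10^8 km.
At r₁ the circular-orbit speed is v₁ = √(μ/r₁) = 18.400 km/s.
On the transfer ellipse at r₁, vis-viva gives v_a = √[μ(2/r₁ − 1/a_t)] = 12.167 km/s.
First burn Δv₁ = |v_a − v₁| = 6.233 km/s.
At r₂, v₂ = √(μ/r₂) = 34.7869 km/s.
Transfer-orbit speed at r₂: v_p = √[μ(2/r₂ − 1/a_t)] = 43.4875 km/s.
Second burn Δv₂ = |v₂ − v_p| = 8.701 km/s.
Δv = Δv₁ + Δv₂ = 6.233 + 8.701 = 14.93 km/s.

Δv = 14.93 km/s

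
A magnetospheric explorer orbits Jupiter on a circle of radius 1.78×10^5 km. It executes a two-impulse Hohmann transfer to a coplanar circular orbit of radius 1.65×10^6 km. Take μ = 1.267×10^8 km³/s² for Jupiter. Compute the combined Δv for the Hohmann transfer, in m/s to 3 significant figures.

Δv = 14100 m/s

Transfer-ellipse semi-major axis a_t = (r₁ + r₂)/2 = (1.780×10^5 + 1.650×10^6)/2 = 9.140×10^5 km.
Circular speed at r₁: v₁ = √(μ/r₁) = √(1.267×10^8/1.780×10^5) = 26.680 km/s.
Transfer-orbit speed at r₁ (v² = μ(2/r − 1/a)): v_p = √[μ(2/r₁ − 1/a_t)] = 35.847 km/s.
First burn Δv₁ = |v_p − v₁| = 9.167 km/s.
Circular speed at r₂: v₂ = √(μ/r₂) = 8.763 km/s.
Transfer-orbit speed at r₂: v_a = √[μ(2/r₂ − 1/a_t)] = 3.867 km/s.
Second burn Δv₂ = |v₂ − v_a| = 4.896 km/s.
Total Δv = Δv₁ + Δv₂ = 14.06 km/s.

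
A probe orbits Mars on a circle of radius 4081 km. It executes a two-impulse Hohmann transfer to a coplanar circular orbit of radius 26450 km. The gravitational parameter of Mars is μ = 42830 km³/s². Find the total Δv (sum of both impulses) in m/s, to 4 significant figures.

Transfer-ellipse semi-major axis a_t = (r₁ + r₂)/2 = (4081 + 26450)/2 = 15265.5 km.
At r₁ the circular-orbit speed is v₁ = √(μ/r₁) = 3.2396 km/s.
Transfer-orbit speed at r₁ (v² = μ(2/r − 1/a)): v_p = √[μ(2/r₁ − 1/a_t)] = 4.2643 km/s.
First burn Δv₁ = |v_p − v₁| = 1.0247 km/s.
At r₂, v₂ = √(μ/r₂) = 1.27251 km/s.
Transfer-orbit speed at r₂: v_a = √[μ(2/r₂ − 1/a_t)] = 0.657944 km/s.
Second burn Δv₂ = |v₂ − v_a| = 0.61457 km/s.
Total Δv = Δv₁ + Δv₂ = 1.639 km/s.

Δv = 1639 m/s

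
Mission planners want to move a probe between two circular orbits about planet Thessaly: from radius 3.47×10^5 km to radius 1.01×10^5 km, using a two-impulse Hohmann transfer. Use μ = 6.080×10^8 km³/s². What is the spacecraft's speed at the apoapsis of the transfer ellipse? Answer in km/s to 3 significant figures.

v = 28.1 km/s

Semi-major axis of the transfer orbit: a_t = (3.470×10^5 + 1.010×10^5)/2 = 2.240×10^5 km.
At apoapsis, r = 3.470×10^5 km.
Vis-viva: v = √[μ(2/r − 1/a_t)] = √[6.080×10^8 × (2/3.470×10^5 − 1/2.240×10^5)] = 28.11 km/s.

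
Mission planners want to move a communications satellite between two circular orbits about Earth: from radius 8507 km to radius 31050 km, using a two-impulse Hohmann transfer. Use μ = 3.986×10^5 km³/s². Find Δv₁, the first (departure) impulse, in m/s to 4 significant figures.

Δv₁ = 1731 m/s

Semi-major axis of the transfer orbit: a_t = (8507 + 31050)/2 = 19778.5 km.
Circular speed at r = 8507 km: v_c = √(μ/r) = 6.84511 km/s.
Vis-viva on the transfer ellipse at r = 8507 km gives v_t = √[μ(2/r − 1/a_t)] = 8.57659 km/s.
Δv₁ = |v_t − v_c| = |8.57659 − 6.84511| = 1.731 km/s.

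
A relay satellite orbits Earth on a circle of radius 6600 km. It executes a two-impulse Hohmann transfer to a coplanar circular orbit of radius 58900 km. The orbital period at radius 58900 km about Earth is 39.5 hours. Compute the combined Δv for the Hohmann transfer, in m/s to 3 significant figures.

Δv = 4090 m/s

From Kepler's third law T² = 4π²r³/μ at r = 58900 km, T = 39.5 hours = 39.5 × 3600 s = 1.422×10^5 s: μ = 4π²r³/T² = 3.98939×10^5 km³/s².
The Hohmann ellipse has a_t = (r₁ + r₂)/2 = 32750 km.
At r₁ the circular-orbit speed is v₁ = √(μ/r₁) = 7.77466 km/s.
Transfer-orbit speed at r₁ (v² = μ(2/r − 1/a)): v_p = √[μ(2/r₁ − 1/a_t)] = 10.4264 km/s.
First burn Δv₁ = |v_p − v₁| = 2.652 km/s.
Circular speed at r₂: v₂ = √(μ/r₂) = 2.6025 km/s.
Transfer-orbit speed at r₂: v_a = √[μ(2/r₂ − 1/a_t)] = 1.1683 km/s.
Second burn Δv₂ = |v₂ − v_a| = 1.434 km/s.
Δv = Δv₁ + Δv₂ = 2.652 + 1.434 = 4.086 km/s.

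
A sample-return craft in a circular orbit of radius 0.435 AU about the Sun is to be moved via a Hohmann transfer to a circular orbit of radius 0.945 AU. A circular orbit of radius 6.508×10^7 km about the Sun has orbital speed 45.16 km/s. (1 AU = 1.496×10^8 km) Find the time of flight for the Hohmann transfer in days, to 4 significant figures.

From the circular-orbit relation v² = μ/r at r = 6.508×10^7 km: μ = v²r = (45.16)² × 6.508×10^7 = 1.32726×10^11 km³/s².
In km: r₁ = 0.435 × 1.496×10^8 = 6.5076×10^7 km; r₂ = 0.945 × 1.496×10^8 = 1.41372×10^8 km.
The Hohmann ellipse has a_t = (r₁ + r₂)/2 = 1.03224×10^8 km.
By Kepler's third law the transfer-orbit period is T = 2π√(a_t³/μ), so t = T/2 = 9.044×10^6 s.
Converting: 9.044×10^6 s ÷ 86400 s/day = 104.7 days.

t = 104.7 days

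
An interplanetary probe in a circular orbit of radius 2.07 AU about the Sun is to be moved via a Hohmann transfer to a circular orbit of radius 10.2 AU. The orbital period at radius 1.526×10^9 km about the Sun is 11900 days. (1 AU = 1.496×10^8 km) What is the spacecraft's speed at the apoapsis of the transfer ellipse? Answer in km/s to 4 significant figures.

From Kepler's third law T² = 4π²r³/μ at r = 1.526×10^9 km, T = 11900 days = 11900 × 86400 s = 1.02816×10^9 s: μ = 4π²r³/T² = 1.32709×10^11 km³/s².
In km: r₁ = 2.07 × 1.496×10^8 = 3.09672×10^8 km; r₂ = 10.2 × 1.496×10^8 = 1.52592×10^9 km.
Semi-major axis of the transfer orbit: a_t = (3.09672×10^8 + 1.52592×10^9)/2 = 9.17796×10^8 km.
The apoapsis of the transfer ellipse is at r = 1.52592×10^9 km.
Applying v² = μ(2/r − 1/a_t): v = 5.417 km/s.

v = 5.417 km/s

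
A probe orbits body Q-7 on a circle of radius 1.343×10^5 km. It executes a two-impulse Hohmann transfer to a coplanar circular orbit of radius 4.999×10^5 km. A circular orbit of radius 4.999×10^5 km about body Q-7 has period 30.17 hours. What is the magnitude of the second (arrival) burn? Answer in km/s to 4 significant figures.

From Kepler's third law T² = 4π²r³/μ at r = 4.999×10^5 km, T = 30.17 hours = 30.17 × 3600 s = 1.08612×10^5 s: μ = 4π²r³/T² = 4.18074×10^8 km³/s².
Semi-major axis of the transfer orbit: a_t = (1.343×10^5 + 4.999×10^5)/2 = 3.171×10^5 km.
On the circular orbit at r = 4.999×10^5 km, v_c = √(μ/r) = 28.92 km/s.
Vis-viva on the transfer ellipse at r = 4.999×10^5 km gives v_t = √[μ(2/r − 1/a_t)] = 18.82 km/s.
Δv₂ = |v_t − v_c| = |18.82 − 28.92| = 10.10 km/s.

Δv₂ = 10.10 km/s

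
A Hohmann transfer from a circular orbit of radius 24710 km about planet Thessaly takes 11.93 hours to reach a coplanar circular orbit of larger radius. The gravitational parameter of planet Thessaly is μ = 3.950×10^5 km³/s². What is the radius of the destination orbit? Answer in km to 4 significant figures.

r₂ = 59190 km

Transfer time t = 11.93 hours = 42948 s, and t = π√(a_t³/μ).
So a_t = (μ t²/π²)^(1/3) = (3.950×10^5 × (42948)² / π²)^(1/3) = 41950 km.
Since a_t = (r₁ + r₂)/2, r₂ = 2a_t − r₁ = 2×41950 − 24710 = 59190 km.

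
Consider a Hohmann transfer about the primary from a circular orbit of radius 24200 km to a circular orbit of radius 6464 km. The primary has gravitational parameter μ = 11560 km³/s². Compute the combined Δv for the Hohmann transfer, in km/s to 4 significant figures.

Δv = 0.5852 km/s

Semi-major axis of the transfer orbit: a_t = (24200 + 6464)/2 = 15332 km.
At r₁ the circular-orbit speed is v₁ = √(μ/r₁) = 0.69115 km/s.
Transfer-orbit speed at r₁ (vis-viva equation): v_a = √[μ(2/r₁ − 1/a_t)] = 0.44877 km/s.
First burn Δv₁ = |v_a − v₁| = 0.2424 km/s.
Circular speed at r₂: v₂ = √(μ/r₂) = 1.3373 km/s.
Transfer-orbit speed at r₂: v_p = √[μ(2/r₂ − 1/a_t)] = 1.6801 km/s.
Second burn Δv₂ = |v₂ − v_p| = 0.3428 km/s.
Total Δv = Δv₁ + Δv₂ = 0.5852 km/s.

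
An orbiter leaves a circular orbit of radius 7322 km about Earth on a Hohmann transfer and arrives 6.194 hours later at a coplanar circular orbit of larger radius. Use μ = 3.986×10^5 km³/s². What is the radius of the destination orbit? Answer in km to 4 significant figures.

Transfer time t = 6.194 hours = 22298.4 s, and t = π√(a_t³/μ).
So a_t = (μ t²/π²)^(1/3) = (3.986×10^5 × (22298.4)² / π²)^(1/3) = 27181 km.
Since a_t = (r₁ + r₂)/2, r₂ = 2a_t − r₁ = 2×27181 − 7322 = 47040 km.

r₂ = 47040 km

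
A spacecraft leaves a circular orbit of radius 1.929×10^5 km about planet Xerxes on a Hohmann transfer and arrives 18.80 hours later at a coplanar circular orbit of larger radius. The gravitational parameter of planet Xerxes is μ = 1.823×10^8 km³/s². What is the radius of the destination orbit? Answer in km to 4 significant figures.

r₂ = 6.851×10^5 km

Transfer time t = 18.80 hours = 67680 s, and t = π√(a_t³/μ).
So a_t = (μ t²/π²)^(1/3) = (1.823×10^8 × (67680)² / π²)^(1/3) = 4.3900×10^5 km.
Since a_t = (r₁ + r₂)/2, r₂ = 2a_t − r₁ = 2×4.3900×10^5 − 1.929×10^5 = 6.851×10^5 km.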